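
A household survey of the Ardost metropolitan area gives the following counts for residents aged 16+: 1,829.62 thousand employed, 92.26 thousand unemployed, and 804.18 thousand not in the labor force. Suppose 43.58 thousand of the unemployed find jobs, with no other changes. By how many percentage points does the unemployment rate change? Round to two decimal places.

The unemployment rate changes by −2.27 percentage points.

Initially, labor force = 1,829.62 + 92.26 = 1,921.88 thousand, so u = 92.26/1,921.88 = 4.80%.
After the change, unemployed falls and employed rises by 43.58; labor force unchanged → E = 1,873.20, U = 48.68, labor force = 1,921.88 thousand.
New unemployment rate = 48.68 / 1,921.88 = 2.53%.
Change = 2.53% − 4.80% = −2.27 percentage points.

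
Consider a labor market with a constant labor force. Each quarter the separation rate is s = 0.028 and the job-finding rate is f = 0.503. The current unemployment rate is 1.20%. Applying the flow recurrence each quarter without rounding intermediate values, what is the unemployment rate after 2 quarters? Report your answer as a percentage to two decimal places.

Unemployment rate after two quarters ≈ 4.38%.

With a fixed labor force, u_{t+1} = u_t + s·(1−u_t) − f·u_t = u_t·(1−s−f) + s.
Here 1−s−f = 0.469 and s = 0.028.
u_1 = 0.012000 × 0.469 + 0.028 = 0.033628.
u_2 = 0.033628 × 0.469 + 0.028 = 0.043772.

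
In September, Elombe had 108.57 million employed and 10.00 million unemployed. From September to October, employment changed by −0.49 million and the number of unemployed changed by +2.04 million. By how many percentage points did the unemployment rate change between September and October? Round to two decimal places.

The unemployment rate changed by +1.59 percentage points.

September: labor force = 108.57 + 10.00 = 118.57; u = 10.00/118.57 = 8.43%.
October: labor force = 108.08 + 12.04 = 120.12; u = 12.04/120.12 = 10.02%.
Change = 10.02% − 8.43% = +1.59 pp.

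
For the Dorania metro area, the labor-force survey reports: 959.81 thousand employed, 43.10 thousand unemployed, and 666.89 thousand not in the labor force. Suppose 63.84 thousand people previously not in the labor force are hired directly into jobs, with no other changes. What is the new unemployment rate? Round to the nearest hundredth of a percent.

Initially, labor force = 959.81 + 43.10 = 1,002.91 thousand, so u = 43.10/1,002.91 = 4.30%.
After the change, employed and labor force both rise by 63.84; unemployed unchanged → E = 1,023.65, U = 43.10, labor force = 1,066.75 thousand.
New unemployment rate = 43.10 / 1,066.75 = 4.04%.

New unemployment rate ≈ 4.04%.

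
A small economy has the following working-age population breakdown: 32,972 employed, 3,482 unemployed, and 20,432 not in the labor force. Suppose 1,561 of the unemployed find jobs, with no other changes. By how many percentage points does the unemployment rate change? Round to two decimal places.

The unemployment rate changes by −4.28 percentage points.

Initially, labor force = 32,972 + 3,482 = 36,454, so u = 3,482/36,454 = 9.55%.
After the change, unemployed falls and employed rises by 1,561; labor force unchanged → E = 34,533, U = 1,921, labor force = 36,454.
New unemployment rate = 1,921 / 36,454 = 5.27%.
Change = 5.27% − 9.55% = −4.28 percentage points.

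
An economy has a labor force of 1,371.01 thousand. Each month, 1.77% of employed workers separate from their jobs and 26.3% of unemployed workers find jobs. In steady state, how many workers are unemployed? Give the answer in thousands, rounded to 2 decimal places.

Steady-state unemployment rate u* = s/(s+f) = 1.77/(1.77+26.3) = 0.063057.
Unemployed = u* × labor force = 0.063057 × 1,371.01 ≈ 86.45 thousand.

About 86.45 thousand are unemployed in steady state.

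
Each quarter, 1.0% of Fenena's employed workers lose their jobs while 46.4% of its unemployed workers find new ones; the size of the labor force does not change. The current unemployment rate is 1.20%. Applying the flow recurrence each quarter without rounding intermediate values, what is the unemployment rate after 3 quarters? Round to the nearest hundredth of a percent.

With a fixed labor force, u_{t+1} = u_t + s·(1−u_t) − f·u_t = u_t·(1−s−f) + s.
Here 1−s−f = 0.526 and s = 0.010.
u_1 = 0.012000 × 0.526 + 0.010 = 0.016312.
u_2 = 0.016312 × 0.526 + 0.010 = 0.018580.
u_3 = 0.018580 × 0.526 + 0.010 = 0.019773.

Unemployment rate after three quarters ≈ 1.98%.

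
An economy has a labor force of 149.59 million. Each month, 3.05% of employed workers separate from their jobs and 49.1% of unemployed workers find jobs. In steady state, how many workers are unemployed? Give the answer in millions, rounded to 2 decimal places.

Steady-state unemployment rate u* = s/(s+f) = 3.05/(3.05+49.1) = 0.058485.
Unemployed = u* × labor force = 0.058485 × 149.59 ≈ 8.75 million.

About 8.75 million are unemployed in steady state.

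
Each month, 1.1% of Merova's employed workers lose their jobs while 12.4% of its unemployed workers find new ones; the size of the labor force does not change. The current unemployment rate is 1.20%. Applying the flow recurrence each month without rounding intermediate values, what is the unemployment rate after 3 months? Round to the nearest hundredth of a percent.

With a fixed labor force, u_{t+1} = u_t + s·(1−u_t) − f·u_t = u_t·(1−s−f) + s.
Here 1−s−f = 0.865 and s = 0.011.
u_1 = 0.012000 × 0.865 + 0.011 = 0.021380.
u_2 = 0.021380 × 0.865 + 0.011 = 0.029494.
u_3 = 0.029494 × 0.865 + 0.011 = 0.036512.

Unemployment rate after three months ≈ 3.65%.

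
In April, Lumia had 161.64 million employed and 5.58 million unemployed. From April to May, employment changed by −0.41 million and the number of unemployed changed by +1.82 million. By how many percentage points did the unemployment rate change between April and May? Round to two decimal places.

The unemployment rate changed by +1.05 percentage points.

April: labor force = 161.64 + 5.58 = 167.22; u = 5.58/167.22 = 3.34%.
May: labor force = 161.23 + 7.40 = 168.63; u = 7.40/168.63 = 4.39%.
Change = 4.39% − 3.34% = +1.05 pp.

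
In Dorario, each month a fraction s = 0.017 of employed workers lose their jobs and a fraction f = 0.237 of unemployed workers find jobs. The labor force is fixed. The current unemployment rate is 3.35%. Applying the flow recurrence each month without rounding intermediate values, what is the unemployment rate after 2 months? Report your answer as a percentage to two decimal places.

Unemployment rate after two months ≈ 4.83%.

With a fixed labor force, u_{t+1} = u_t + s·(1−u_t) − f·u_t = u_t·(1−s−f) + s.
Here 1−s−f = 0.746 and s = 0.017.
u_1 = 0.033500 × 0.746 + 0.017 = 0.041991.
u_2 = 0.041991 × 0.746 + 0.017 = 0.048325.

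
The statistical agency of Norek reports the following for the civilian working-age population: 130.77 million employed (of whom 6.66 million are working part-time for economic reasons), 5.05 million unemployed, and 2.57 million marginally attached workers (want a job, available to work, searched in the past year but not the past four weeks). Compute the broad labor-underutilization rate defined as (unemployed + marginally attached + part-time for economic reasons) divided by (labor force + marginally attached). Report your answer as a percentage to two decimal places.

Broad underutilization rate ≈ 10.32%.

Labor force = 130.77 + 5.05 = 135.82 million.
Numerator = 5.05 + 2.57 + 6.66 = 14.28 million.
Denominator = 135.82 + 2.57 = 138.39 million.
Broad rate = 14.28 / 138.39 = 10.32%.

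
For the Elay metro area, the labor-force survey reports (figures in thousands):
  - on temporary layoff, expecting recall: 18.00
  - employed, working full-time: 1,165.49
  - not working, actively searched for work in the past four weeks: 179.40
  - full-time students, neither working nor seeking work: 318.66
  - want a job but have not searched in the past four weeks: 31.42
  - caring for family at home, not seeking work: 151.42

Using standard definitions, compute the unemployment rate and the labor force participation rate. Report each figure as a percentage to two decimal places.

Employed = 1,165.49 thousand.
Unemployed = 18.00 + 179.40 = 197.40 thousand (jobless and actively searching, or on temporary layoff).
Labor force = 1,165.49 + 197.40 = 1,362.89 thousand.
Not in labor force = 318.66 + 31.42 + 151.42 = 501.50 thousand (those not working and not actively searching are outside the labor force — including those who want a job but have given up searching).
Civilian working-age population = 1,362.89 + 501.50 = 1,864.39 thousand.
Unemployment rate = 197.40 / 1,362.89 = 14.48%.
Labor force participation rate = 1,362.89 / 1,864.39 = 73.10%.

Unemployment rate ≈ 14.48%; labor force participation rate ≈ 73.10%.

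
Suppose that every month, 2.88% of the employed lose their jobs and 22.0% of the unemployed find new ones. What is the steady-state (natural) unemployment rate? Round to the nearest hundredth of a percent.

At steady state the flows balance: s·E = f·U, so U/(E+U) = s/(s+f).
u* = 2.88 / (2.88 + 22.0) = 2.88 / 24.88 = 11.58%.

Steady-state unemployment rate ≈ 11.58%.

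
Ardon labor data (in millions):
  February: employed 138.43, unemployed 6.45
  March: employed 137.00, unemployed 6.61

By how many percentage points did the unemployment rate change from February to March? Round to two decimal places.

The unemployment rate changed by +0.15 percentage points.

February: labor force = 138.43 + 6.45 = 144.88; u = 6.45/144.88 = 4.45%.
March: labor force = 137.00 + 6.61 = 143.61; u = 6.61/143.61 = 4.60%.
Change = 4.60% − 4.45% = +0.15 pp.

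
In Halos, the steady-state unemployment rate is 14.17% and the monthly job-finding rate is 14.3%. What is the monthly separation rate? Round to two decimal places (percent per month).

From u* = s/(s+f): s = u·f/(1−u).
s = 0.1417 × 14.3 / (1 − 0.1417) = 2.0263 / 0.8583 ≈ 2.36% per month.

Separation rate ≈ 2.36% per month.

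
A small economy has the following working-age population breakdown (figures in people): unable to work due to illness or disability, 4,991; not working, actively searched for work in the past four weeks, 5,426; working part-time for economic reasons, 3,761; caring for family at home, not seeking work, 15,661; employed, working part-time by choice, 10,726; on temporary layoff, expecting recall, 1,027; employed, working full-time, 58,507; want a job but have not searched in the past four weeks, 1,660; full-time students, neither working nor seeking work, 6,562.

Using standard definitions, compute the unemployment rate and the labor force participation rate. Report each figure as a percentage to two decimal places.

Employed = 3,761 + 10,726 + 58,507 = 72,994 (anyone who worked, including part-time for economic reasons, counts as employed).
Unemployed = 5,426 + 1,027 = 6,453 (jobless and actively searching, or on temporary layoff).
Labor force = 72,994 + 6,453 = 79,447.
Not in labor force = 4,991 + 15,661 + 1,660 + 6,562 = 28,874 (those not working and not actively searching are outside the labor force — including those who want a job but have given up searching).
Civilian working-age population = 79,447 + 28,874 = 108,321.
Unemployment rate = 6,453 / 79,447 = 8.12%.
Labor force participation rate = 79,447 / 108,321 = 73.34%.

Unemployment rate ≈ 8.12%; labor force participation rate ≈ 73.34%.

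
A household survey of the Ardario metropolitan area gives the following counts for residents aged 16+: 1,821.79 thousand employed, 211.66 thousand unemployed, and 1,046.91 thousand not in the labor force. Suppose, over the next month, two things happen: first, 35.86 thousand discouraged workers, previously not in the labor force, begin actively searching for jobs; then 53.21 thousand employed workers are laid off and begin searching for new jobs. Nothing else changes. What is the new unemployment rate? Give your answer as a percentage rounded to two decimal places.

New unemployment rate ≈ 14.53%.

Initially, labor force = 1,821.79 + 211.66 = 2,033.45 thousand, so u = 211.66/2,033.45 = 10.41%.
After the first change, unemployed and labor force both rise by 35.86 → E = 1,821.79, U = 247.52, labor force = 2,069.31 thousand.
After the second change, employed falls and unemployed rises by 53.21; labor force unchanged → E = 1,768.58, U = 300.73, labor force = 2,069.31 thousand.
New unemployment rate = 300.73 / 2,069.31 = 14.53%.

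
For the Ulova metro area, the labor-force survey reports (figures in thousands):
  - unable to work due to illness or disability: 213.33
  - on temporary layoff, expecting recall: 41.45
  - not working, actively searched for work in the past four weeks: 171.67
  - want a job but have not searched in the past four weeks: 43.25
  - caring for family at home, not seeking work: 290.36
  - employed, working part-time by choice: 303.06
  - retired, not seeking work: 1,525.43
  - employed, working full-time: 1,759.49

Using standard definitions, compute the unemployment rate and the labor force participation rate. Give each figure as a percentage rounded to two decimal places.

Employed = 303.06 + 1,759.49 = 2,062.55 thousand.
Unemployed = 41.45 + 171.67 = 213.12 thousand (jobless and actively searching, or on temporary layoff).
Labor force = 2,062.55 + 213.12 = 2,275.67 thousand.
Not in labor force = 213.33 + 43.25 + 290.36 + 1,525.43 = 2,072.37 thousand (those not working and not actively searching are outside the labor force — including those who want a job but have given up searching).
Civilian working-age population = 2,275.67 + 2,072.37 = 4,348.04 thousand.
Unemployment rate = 213.12 / 2,275.67 = 9.37%.
Labor force participation rate = 2,275.67 / 4,348.04 = 52.34%.

Unemployment rate ≈ 9.37%; labor force participation rate ≈ 52.34%.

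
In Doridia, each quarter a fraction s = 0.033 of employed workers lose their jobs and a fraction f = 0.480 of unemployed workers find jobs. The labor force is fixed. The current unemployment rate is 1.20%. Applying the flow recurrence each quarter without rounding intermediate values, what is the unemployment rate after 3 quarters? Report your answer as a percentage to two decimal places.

With a fixed labor force, u_{t+1} = u_t + s·(1−u_t) − f·u_t = u_t·(1−s−f) + s.
Here 1−s−f = 0.487 and s = 0.033.
u_1 = 0.012000 × 0.487 + 0.033 = 0.038844.
u_2 = 0.038844 × 0.487 + 0.033 = 0.051917.
u_3 = 0.051917 × 0.487 + 0.033 = 0.058284.

Unemployment rate after three quarters ≈ 5.83%.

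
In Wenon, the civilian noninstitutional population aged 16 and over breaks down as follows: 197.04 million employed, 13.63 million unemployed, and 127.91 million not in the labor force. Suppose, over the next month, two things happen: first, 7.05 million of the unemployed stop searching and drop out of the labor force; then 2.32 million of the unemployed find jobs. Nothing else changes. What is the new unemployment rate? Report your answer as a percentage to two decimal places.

New unemployment rate ≈ 2.09%.

Initially, labor force = 197.04 + 13.63 = 210.67 million, so u = 13.63/210.67 = 6.47%.
After the first change, unemployed and labor force both fall by 7.05 → E = 197.04, U = 6.58, labor force = 203.62 million.
After the second change, unemployed falls and employed rises by 2.32; labor force unchanged → E = 199.36, U = 4.26, labor force = 203.62 million.
New unemployment rate = 4.26 / 203.62 = 2.09%.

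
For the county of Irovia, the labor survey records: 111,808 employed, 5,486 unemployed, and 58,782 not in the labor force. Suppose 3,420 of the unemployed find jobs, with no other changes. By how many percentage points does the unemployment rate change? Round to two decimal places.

Initially, labor force = 111,808 + 5,486 = 117,294, so u = 5,486/117,294 = 4.68%.
After the change, unemployed falls and employed rises by 3,420; labor force unchanged → E = 115,228, U = 2,066, labor force = 117,294.
New unemployment rate = 2,066 / 117,294 = 1.76%.
Change = 1.76% − 4.68% = −2.92 percentage points.

The unemployment rate changes by −2.92 percentage points.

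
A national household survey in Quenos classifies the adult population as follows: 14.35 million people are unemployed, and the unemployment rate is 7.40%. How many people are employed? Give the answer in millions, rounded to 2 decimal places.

About 179.57 million are employed.

Labor force = U / u = 14.35 / 0.0740 ≈ 193.92 million.
Employed = labor force − unemployed = 193.92 − 14.35 = 179.57 million.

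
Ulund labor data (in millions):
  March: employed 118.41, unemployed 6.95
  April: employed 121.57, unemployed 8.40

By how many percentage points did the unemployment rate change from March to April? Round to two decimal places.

March: labor force = 118.41 + 6.95 = 125.36; u = 6.95/125.36 = 5.54%.
April: labor force = 121.57 + 8.40 = 129.97; u = 8.40/129.97 = 6.46%.
Change = 6.46% − 5.54% = +0.92 pp.

The unemployment rate changed by +0.92 percentage points.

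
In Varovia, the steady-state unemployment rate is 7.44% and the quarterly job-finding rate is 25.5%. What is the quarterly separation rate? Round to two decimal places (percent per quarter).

From u* = s/(s+f): s = u·f/(1−u).
s = 0.0744 × 25.5 / (1 − 0.0744) = 1.8972 / 0.9256 ≈ 2.05% per quarter.

Separation rate ≈ 2.05% per quarter.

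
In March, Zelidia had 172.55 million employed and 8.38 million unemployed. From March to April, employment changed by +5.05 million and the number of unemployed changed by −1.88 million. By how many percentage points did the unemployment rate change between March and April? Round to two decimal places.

March: labor force = 172.55 + 8.38 = 180.93; u = 8.38/180.93 = 4.63%.
April: labor force = 177.60 + 6.50 = 184.10; u = 6.50/184.10 = 3.53%.
Change = 3.53% − 4.63% = −1.10 pp.

The unemployment rate changed by −1.10 percentage points.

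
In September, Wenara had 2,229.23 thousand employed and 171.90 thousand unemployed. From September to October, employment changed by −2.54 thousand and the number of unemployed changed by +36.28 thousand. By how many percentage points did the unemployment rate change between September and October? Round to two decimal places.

The unemployment rate changed by +1.39 percentage points.

September: labor force = 2,229.23 + 171.90 = 2,401.13; u = 171.90/2,401.13 = 7.16%.
October: labor force = 2,226.69 + 208.18 = 2,434.87; u = 208.18/2,434.87 = 8.55%.
Change = 8.55% − 7.16% = +1.39 pp.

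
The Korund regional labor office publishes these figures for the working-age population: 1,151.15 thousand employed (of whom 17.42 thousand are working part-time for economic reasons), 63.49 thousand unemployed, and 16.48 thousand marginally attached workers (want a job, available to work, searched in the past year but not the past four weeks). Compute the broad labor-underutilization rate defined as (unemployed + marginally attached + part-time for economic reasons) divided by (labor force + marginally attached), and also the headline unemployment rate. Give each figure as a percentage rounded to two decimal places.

Labor force = 1,151.15 + 63.49 = 1,214.64 thousand.
Numerator = 63.49 + 16.48 + 17.42 = 97.39 thousand.
Denominator = 1,214.64 + 16.48 = 1,231.12 thousand.
Broad rate = 97.39 / 1,231.12 = 7.91%.
Headline unemployment rate = 63.49 / 1,214.64 = 5.23%.

Broad underutilization rate ≈ 7.91%; headline unemployment rate ≈ 5.23%.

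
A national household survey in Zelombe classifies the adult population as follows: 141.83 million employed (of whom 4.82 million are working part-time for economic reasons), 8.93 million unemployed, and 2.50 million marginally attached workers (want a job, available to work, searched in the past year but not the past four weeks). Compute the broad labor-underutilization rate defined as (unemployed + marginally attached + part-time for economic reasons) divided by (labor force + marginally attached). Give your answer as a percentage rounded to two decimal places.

Broad underutilization rate ≈ 10.60%.

Labor force = 141.83 + 8.93 = 150.76 million.
Numerator = 8.93 + 2.50 + 4.82 = 16.25 million.
Denominator = 150.76 + 2.50 = 153.26 million.
Broad rate = 16.25 / 153.26 = 10.60%.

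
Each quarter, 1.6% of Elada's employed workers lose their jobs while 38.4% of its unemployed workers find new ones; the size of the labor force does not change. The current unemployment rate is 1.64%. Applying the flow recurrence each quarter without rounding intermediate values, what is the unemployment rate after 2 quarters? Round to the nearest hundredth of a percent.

Unemployment rate after two quarters ≈ 3.15%.

With a fixed labor force, u_{t+1} = u_t + s·(1−u_t) − f·u_t = u_t·(1−s−f) + s.
Here 1−s−f = 0.600 and s = 0.016.
u_1 = 0.016400 × 0.600 + 0.016 = 0.025840.
u_2 = 0.025840 × 0.600 + 0.016 = 0.031504.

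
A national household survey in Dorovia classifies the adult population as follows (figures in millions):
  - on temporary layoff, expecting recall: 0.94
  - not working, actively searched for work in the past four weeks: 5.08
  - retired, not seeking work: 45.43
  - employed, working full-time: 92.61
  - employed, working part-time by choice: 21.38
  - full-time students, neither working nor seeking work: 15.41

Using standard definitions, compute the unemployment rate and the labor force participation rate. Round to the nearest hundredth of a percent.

Unemployment rate ≈ 5.02%; labor force participation rate ≈ 66.36%.

Employed = 92.61 + 21.38 = 113.99 million.
Unemployed = 0.94 + 5.08 = 6.02 million (jobless and actively searching, or on temporary layoff).
Labor force = 113.99 + 6.02 = 120.01 million.
Not in labor force = 45.43 + 15.41 = 60.84 million (those not working and not actively searching are outside the labor force).
Civilian working-age population = 120.01 + 60.84 = 180.85 million.
Unemployment rate = 6.02 / 120.01 = 5.02%.
Labor force participation rate = 120.01 / 180.85 = 66.36%.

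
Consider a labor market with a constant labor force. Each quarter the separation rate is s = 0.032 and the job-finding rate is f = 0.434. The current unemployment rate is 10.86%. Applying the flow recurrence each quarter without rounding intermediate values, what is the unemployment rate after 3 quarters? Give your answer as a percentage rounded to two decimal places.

Unemployment rate after three quarters ≈ 7.47%.

With a fixed labor force, u_{t+1} = u_t + s·(1−u_t) − f·u_t = u_t·(1−s−f) + s.
Here 1−s−f = 0.534 and s = 0.032.
u_1 = 0.108600 × 0.534 + 0.032 = 0.089992.
u_2 = 0.089992 × 0.534 + 0.032 = 0.080056.
u_3 = 0.080056 × 0.534 + 0.032 = 0.074750.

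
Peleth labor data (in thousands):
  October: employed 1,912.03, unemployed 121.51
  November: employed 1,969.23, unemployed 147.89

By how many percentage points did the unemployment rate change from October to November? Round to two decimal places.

The unemployment rate changed by +1.01 percentage points.

October: labor force = 1,912.03 + 121.51 = 2,033.54; u = 121.51/2,033.54 = 5.98%.
November: labor force = 1,969.23 + 147.89 = 2,117.12; u = 147.89/2,117.12 = 6.99%.
Change = 6.99% − 5.98% = +1.01 pp.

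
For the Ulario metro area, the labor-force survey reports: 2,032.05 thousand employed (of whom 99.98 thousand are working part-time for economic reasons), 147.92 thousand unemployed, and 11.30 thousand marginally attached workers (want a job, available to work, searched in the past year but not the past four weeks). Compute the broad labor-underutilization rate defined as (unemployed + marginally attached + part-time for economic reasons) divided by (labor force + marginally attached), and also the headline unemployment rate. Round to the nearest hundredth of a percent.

Broad underutilization rate ≈ 11.83%; headline unemployment rate ≈ 6.79%.

Labor force = 2,032.05 + 147.92 = 2,179.97 thousand.
Numerator = 147.92 + 11.30 + 99.98 = 259.20 thousand.
Denominator = 2,179.97 + 11.30 = 2,191.27 thousand.
Broad rate = 259.20 / 2,191.27 = 11.83%.
Headline unemployment rate = 147.92 / 2,179.97 = 6.79%.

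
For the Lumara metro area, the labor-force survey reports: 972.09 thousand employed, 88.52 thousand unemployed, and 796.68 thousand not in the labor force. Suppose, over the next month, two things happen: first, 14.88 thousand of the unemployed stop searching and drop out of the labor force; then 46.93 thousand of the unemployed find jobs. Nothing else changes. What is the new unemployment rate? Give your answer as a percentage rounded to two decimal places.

New unemployment rate ≈ 2.55%.

Initially, labor force = 972.09 + 88.52 = 1,060.61 thousand, so u = 88.52/1,060.61 = 8.35%.
After the first change, unemployed and labor force both fall by 14.88 → E = 972.09, U = 73.64, labor force = 1,045.73 thousand.
After the second change, unemployed falls and employed rises by 46.93; labor force unchanged → E = 1,019.02, U = 26.71, labor force = 1,045.73 thousand.
New unemployment rate = 26.71 / 1,045.73 = 2.55%.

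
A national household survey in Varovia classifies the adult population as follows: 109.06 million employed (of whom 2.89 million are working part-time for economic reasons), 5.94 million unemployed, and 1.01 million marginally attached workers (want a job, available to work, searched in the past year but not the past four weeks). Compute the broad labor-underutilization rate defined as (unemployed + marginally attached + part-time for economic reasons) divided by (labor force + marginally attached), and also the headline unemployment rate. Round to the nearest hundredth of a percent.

Broad underutilization rate ≈ 8.48%; headline unemployment rate ≈ 5.17%.

Labor force = 109.06 + 5.94 = 115.00 million.
Numerator = 5.94 + 1.01 + 2.89 = 9.84 million.
Denominator = 115.00 + 1.01 = 116.01 million.
Broad rate = 9.84 / 116.01 = 8.48%.
Headline unemployment rate = 5.94 / 115.00 = 5.17%.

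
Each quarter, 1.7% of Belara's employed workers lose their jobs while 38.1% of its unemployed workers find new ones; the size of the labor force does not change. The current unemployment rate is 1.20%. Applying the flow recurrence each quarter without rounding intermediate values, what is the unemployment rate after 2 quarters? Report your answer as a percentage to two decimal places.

Unemployment rate after two quarters ≈ 3.16%.

With a fixed labor force, u_{t+1} = u_t + s·(1−u_t) − f·u_t = u_t·(1−s−f) + s.
Here 1−s−f = 0.602 and s = 0.017.
u_1 = 0.012000 × 0.602 + 0.017 = 0.024224.
u_2 = 0.024224 × 0.602 + 0.017 = 0.031583.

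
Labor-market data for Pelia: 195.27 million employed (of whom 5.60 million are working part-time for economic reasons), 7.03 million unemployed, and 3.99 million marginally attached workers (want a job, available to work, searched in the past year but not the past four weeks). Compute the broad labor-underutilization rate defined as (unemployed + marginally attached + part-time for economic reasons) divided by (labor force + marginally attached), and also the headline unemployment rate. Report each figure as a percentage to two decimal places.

Broad underutilization rate ≈ 8.06%; headline unemployment rate ≈ 3.48%.

Labor force = 195.27 + 7.03 = 202.30 million.
Numerator = 7.03 + 3.99 + 5.60 = 16.62 million.
Denominator = 202.30 + 3.99 = 206.29 million.
Broad rate = 16.62 / 206.29 = 8.06%.
Headline unemployment rate = 7.03 / 202.30 = 3.48%.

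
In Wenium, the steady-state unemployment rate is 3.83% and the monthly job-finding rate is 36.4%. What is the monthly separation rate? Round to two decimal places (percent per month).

Separation rate ≈ 1.45% per month.

From u* = s/(s+f): s = u·f/(1−u).
s = 0.0383 × 36.4 / (1 − 0.0383) = 1.3941 / 0.9617 ≈ 1.45% per month.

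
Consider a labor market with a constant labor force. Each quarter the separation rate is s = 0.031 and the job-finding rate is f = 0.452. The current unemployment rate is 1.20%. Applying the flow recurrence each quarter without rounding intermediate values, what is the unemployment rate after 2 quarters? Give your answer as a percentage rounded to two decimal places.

With a fixed labor force, u_{t+1} = u_t + s·(1−u_t) − f·u_t = u_t·(1−s−f) + s.
Here 1−s−f = 0.517 and s = 0.031.
u_1 = 0.012000 × 0.517 + 0.031 = 0.037204.
u_2 = 0.037204 × 0.517 + 0.031 = 0.050234.

Unemployment rate after two quarters ≈ 5.02%.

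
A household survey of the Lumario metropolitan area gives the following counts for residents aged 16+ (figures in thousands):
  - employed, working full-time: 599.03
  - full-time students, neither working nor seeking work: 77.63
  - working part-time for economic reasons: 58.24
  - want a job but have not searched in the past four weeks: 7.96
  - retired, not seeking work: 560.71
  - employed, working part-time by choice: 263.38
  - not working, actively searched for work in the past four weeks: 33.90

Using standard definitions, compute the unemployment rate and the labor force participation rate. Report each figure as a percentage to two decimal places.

Unemployment rate ≈ 3.55%; labor force participation rate ≈ 59.63%.

Employed = 599.03 + 58.24 + 263.38 = 920.65 thousand (anyone who worked, including part-time for economic reasons, counts as employed).
Unemployed = 33.90 thousand.
Labor force = 920.65 + 33.90 = 954.55 thousand.
Not in labor force = 77.63 + 7.96 + 560.71 = 646.30 thousand (those not working and not actively searching are outside the labor force — including those who want a job but have given up searching).
Civilian working-age population = 954.55 + 646.30 = 1,600.85 thousand.
Unemployment rate = 33.90 / 954.55 = 3.55%.
Labor force participation rate = 954.55 / 1,600.85 = 59.63%.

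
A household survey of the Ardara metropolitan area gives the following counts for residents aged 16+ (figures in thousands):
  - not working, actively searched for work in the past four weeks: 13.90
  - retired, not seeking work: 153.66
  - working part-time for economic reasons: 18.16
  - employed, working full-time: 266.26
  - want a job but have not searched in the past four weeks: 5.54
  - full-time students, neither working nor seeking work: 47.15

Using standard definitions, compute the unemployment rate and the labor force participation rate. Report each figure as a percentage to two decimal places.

Employed = 18.16 + 266.26 = 284.42 thousand (anyone who worked, including part-time for economic reasons, counts as employed).
Unemployed = 13.90 thousand.
Labor force = 284.42 + 13.90 = 298.32 thousand.
Not in labor force = 153.66 + 5.54 + 47.15 = 206.35 thousand (those not working and not actively searching are outside the labor force — including those who want a job but have given up searching).
Civilian working-age population = 298.32 + 206.35 = 504.67 thousand.
Unemployment rate = 13.90 / 298.32 = 4.66%.
Labor force participation rate = 298.32 / 504.67 = 59.11%.

Unemployment rate ≈ 4.66%; labor force participation rate ≈ 59.11%.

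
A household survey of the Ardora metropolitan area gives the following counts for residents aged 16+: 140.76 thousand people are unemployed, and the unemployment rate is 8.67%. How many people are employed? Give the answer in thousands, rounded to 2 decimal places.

Labor force = U / u = 140.76 / 0.0867 ≈ 1,623.53 thousand.
Employed = labor force − unemployed = 1,623.53 − 140.76 = 1,482.77 thousand.

About 1,482.77 thousand are employed.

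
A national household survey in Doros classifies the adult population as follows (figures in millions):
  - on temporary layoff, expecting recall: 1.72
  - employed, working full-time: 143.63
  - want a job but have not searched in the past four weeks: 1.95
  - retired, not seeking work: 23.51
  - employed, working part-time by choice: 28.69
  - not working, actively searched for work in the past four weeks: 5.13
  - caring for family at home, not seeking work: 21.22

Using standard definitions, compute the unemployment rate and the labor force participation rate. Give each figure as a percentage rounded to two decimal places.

Employed = 143.63 + 28.69 = 172.32 million.
Unemployed = 1.72 + 5.13 = 6.85 million (jobless and actively searching, or on temporary layoff).
Labor force = 172.32 + 6.85 = 179.17 million.
Not in labor force = 1.95 + 23.51 + 21.22 = 46.68 million (those not working and not actively searching are outside the labor force — including those who want a job but have given up searching).
Civilian working-age population = 179.17 + 46.68 = 225.85 million.
Unemployment rate = 6.85 / 179.17 = 3.82%.
Labor force participation rate = 179.17 / 225.85 = 79.33%.

Unemployment rate ≈ 3.82%; labor force participation rate ≈ 79.33%.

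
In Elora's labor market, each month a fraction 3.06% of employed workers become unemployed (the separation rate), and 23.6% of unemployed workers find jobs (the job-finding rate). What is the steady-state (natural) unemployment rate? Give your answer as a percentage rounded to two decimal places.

Steady-state unemployment rate ≈ 11.48%.

At steady state the flows balance: s·E = f·U, so U/(E+U) = s/(s+f).
u* = 3.06 / (3.06 + 23.6) = 3.06 / 26.66 = 11.48%.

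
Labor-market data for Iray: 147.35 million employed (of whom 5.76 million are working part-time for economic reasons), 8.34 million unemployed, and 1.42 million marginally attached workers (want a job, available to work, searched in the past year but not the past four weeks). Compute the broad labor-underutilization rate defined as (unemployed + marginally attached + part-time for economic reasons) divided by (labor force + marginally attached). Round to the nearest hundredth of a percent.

Broad underutilization rate ≈ 9.88%.

Labor force = 147.35 + 8.34 = 155.69 million.
Numerator = 8.34 + 1.42 + 5.76 = 15.52 million.
Denominator = 155.69 + 1.42 = 157.11 million.
Broad rate = 15.52 / 157.11 = 9.88%.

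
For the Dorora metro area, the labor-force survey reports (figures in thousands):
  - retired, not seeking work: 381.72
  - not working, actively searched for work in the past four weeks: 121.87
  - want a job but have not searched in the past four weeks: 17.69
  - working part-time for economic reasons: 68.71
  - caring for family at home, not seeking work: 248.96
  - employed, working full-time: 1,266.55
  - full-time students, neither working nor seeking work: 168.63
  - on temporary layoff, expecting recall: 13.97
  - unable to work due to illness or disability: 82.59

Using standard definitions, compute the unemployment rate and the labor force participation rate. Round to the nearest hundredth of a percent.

Unemployment rate ≈ 9.23%; labor force participation rate ≈ 62.05%.

Employed = 68.71 + 1,266.55 = 1,335.26 thousand (anyone who worked, including part-time for economic reasons, counts as employed).
Unemployed = 121.87 + 13.97 = 135.84 thousand (jobless and actively searching, or on temporary layoff).
Labor force = 1,335.26 + 135.84 = 1,471.10 thousand.
Not in labor force = 381.72 + 17.69 + 248.96 + 168.63 + 82.59 = 899.59 thousand (those not working and not actively searching are outside the labor force — including those who want a job but have given up searching).
Civilian working-age population = 1,471.10 + 899.59 = 2,370.69 thousand.
Unemployment rate = 135.84 / 1,471.10 = 9.23%.
Labor force participation rate = 1,471.10 / 2,370.69 = 62.05%.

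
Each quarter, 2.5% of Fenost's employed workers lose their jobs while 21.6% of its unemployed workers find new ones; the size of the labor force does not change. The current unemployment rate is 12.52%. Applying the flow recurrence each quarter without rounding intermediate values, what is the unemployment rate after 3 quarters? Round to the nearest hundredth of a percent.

Unemployment rate after three quarters ≈ 11.31%.

With a fixed labor force, u_{t+1} = u_t + s·(1−u_t) − f·u_t = u_t·(1−s−f) + s.
Here 1−s−f = 0.759 and s = 0.025.
u_1 = 0.125200 × 0.759 + 0.025 = 0.120027.
u_2 = 0.120027 × 0.759 + 0.025 = 0.116100.
u_3 = 0.116100 × 0.759 + 0.025 = 0.113120.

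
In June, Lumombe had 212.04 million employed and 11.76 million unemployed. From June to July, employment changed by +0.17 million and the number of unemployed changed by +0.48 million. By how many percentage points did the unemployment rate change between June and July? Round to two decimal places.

June: labor force = 212.04 + 11.76 = 223.80; u = 11.76/223.80 = 5.25%.
July: labor force = 212.21 + 12.24 = 224.45; u = 12.24/224.45 = 5.45%.
Change = 5.45% − 5.25% = +0.20 pp.

The unemployment rate changed by +0.20 percentage points.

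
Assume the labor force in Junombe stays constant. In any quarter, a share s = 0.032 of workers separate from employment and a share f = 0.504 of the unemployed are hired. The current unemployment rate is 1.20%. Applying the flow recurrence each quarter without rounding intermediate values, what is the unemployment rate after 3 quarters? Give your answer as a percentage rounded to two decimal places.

Unemployment rate after three quarters ≈ 5.49%.

With a fixed labor force, u_{t+1} = u_t + s·(1−u_t) − f·u_t = u_t·(1−s−f) + s.
Here 1−s−f = 0.464 and s = 0.032.
u_1 = 0.012000 × 0.464 + 0.032 = 0.037568.
u_2 = 0.037568 × 0.464 + 0.032 = 0.049432.
u_3 = 0.049432 × 0.464 + 0.032 = 0.054936.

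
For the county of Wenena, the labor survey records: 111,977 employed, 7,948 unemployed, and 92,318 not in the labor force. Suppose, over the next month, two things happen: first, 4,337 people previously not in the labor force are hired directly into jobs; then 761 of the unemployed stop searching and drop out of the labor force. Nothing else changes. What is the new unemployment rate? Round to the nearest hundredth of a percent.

New unemployment rate ≈ 5.82%.

Initially, labor force = 111,977 + 7,948 = 119,925, so u = 7,948/119,925 = 6.63%.
After the first change, employed and labor force both rise by 4,337; unemployed unchanged → E = 116,314, U = 7,948, labor force = 124,262.
After the second change, unemployed and labor force both fall by 761 → E = 116,314, U = 7,187, labor force = 123,501.
New unemployment rate = 7,187 / 123,501 = 5.82%.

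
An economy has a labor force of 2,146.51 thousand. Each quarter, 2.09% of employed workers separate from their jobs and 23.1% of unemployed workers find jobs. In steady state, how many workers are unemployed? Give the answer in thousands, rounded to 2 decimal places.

Steady-state unemployment rate u* = s/(s+f) = 2.09/(2.09+23.1) = 0.082969.
Unemployed = u* × labor force = 0.082969 × 2,146.51 ≈ 178.09 thousand.

About 178.09 thousand are unemployed in steady state.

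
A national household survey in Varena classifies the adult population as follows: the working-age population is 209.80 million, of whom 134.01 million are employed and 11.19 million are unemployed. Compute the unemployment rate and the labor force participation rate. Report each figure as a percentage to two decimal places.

Unemployment rate ≈ 7.71%; labor force participation rate ≈ 69.21%.

Labor force = employed + unemployed = 134.01 + 11.19 = 145.20 million.
Unemployment rate = 11.19 / 145.20 = 7.71%.
Labor force participation rate = 145.20 / 209.80 = 69.21%.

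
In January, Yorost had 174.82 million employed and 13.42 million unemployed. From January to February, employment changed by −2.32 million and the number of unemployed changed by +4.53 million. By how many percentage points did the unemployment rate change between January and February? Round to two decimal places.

January: labor force = 174.82 + 13.42 = 188.24; u = 13.42/188.24 = 7.13%.
February: labor force = 172.50 + 17.95 = 190.45; u = 17.95/190.45 = 9.43%.
Change = 9.43% − 7.13% = +2.30 pp.

The unemployment rate changed by +2.30 percentage points.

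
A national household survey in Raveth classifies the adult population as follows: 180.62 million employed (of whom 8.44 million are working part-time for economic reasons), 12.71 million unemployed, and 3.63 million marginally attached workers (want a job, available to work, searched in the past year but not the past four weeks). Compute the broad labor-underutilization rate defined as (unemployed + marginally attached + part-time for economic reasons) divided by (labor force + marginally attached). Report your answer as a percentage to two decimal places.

Broad underutilization rate ≈ 12.58%.

Labor force = 180.62 + 12.71 = 193.33 million.
Numerator = 12.71 + 3.63 + 8.44 = 24.78 million.
Denominator = 193.33 + 3.63 = 196.96 million.
Broad rate = 24.78 / 196.96 = 12.58%.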